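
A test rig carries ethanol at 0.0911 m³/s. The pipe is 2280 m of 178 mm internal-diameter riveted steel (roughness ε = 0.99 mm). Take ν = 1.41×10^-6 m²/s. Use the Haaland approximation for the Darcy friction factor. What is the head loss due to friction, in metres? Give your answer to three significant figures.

h_f ≈ 277 m

V = 4Q/(πD²) = 4·0.0911/(π·0.178²) = 3.661 m/s
Re = VD/ν = 3.661·0.178/1.41×10^-6 = 4.62×10^5 → turbulent
ε/D = 0.99/178 = 0.00556
Haaland: f = 0.03161
h_f = f(L/D)V²/(2g) = 0.03161·(2280/0.178)·3.661²/(2·9.81) = 276.6 m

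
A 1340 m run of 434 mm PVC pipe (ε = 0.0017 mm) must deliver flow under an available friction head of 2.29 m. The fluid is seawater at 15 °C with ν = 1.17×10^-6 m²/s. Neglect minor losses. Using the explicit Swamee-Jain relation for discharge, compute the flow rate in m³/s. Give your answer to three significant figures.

Q ≈ 0.151 m³/s

Swamee-Jain (Type II): Q = -0.965·√(gD⁵h_f/L)·ln[ε/(3.7D) + √(3.17ν²L/(gD³h_f))]
√(gD⁵h_f/L) = √(9.81·0.434⁵·2.29/1340) = 0.01607
ε/(3.7D) = 1.06×10^-6; √(3.17ν²L/(gD³h_f)) = 5.63×10^-5
Q = -0.965·0.01607·ln(5.733×10^-5) = 0.1514 m³/s
Check: V = 1.02 m/s, Re = 3.80×10^5, f = 0.01381, h_f = 2.28 m ≈ 2.29 m ✓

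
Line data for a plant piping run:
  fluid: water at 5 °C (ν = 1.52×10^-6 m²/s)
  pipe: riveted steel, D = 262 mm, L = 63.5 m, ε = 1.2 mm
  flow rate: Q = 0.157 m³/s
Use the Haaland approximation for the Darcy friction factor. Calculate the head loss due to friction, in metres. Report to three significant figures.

V = 4Q/(πD²) = 4·0.157/(π·0.262²) = 2.912 m/s
Re = VD/ν = 2.912·0.262/1.52×10^-6 = 5.02×10^5 → turbulent
ε/D = 1.2/262 = 0.00458
Haaland: f = 0.02982
h_f = f(L/D)V²/(2g) = 0.02982·(63.5/0.262)·2.912²/(2·9.81) = 3.124 m

h_f ≈ 3.12 m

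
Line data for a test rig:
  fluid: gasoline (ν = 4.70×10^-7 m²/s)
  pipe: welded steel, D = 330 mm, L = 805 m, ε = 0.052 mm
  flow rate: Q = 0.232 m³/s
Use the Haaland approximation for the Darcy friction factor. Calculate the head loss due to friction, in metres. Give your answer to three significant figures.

h_f ≈ 12.5 m

V = 4Q/(πD²) = 4·0.232/(π·0.330²) = 2.713 m/s
Re = VD/ν = 2.713·0.330/4.70×10^-7 = 1.90×10^6 → turbulent
ε/D = 0.052/330 = 1.58×10^-4
Haaland: f = 0.01367
h_f = f(L/D)V²/(2g) = 0.01367·(805/0.330)·2.713²/(2·9.81) = 12.50 m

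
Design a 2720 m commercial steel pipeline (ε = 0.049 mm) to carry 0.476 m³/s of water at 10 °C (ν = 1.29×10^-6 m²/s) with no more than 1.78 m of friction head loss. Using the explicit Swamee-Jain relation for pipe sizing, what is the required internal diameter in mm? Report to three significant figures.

Swamee-Jain (Type III): D = 0.66·[ε^1.25·(LQ²/(gh_f))^4.75 + ν·Q^9.4·(L/(gh_f))^5.2]^0.04
LQ²/(gh_f) = 35.29; L/(gh_f) = 155.8
Term 1 = ε^1.25·(…)^4.75 = 92.1; Term 2 = ν·Q^9.4·(…)^5.2 = 303
D = 0.66·(92.1 + 303)^0.04 = 0.8383 m = 838 mm
Check: V = 0.862 m/s, Re = 5.60×10^5, f = 0.01374, h_f = 1.69 m ≈ 1.78 m ✓

D ≈ 838 mm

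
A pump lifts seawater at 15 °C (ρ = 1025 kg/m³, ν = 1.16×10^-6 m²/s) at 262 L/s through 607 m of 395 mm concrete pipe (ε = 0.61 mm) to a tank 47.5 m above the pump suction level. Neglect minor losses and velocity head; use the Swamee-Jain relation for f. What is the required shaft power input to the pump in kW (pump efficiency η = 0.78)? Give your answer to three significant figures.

V = 4Q/(πD²) = 2.138 m/s; Re = 7.28×10^5; ε/D = 0.00154; f = 0.02229
h_f = f(L/D)V²/2g = 7.981 m
Total head H = z + h_f = 47.5 + 7.981 = 55.48 m
P_hyd = ρgQH = 1025·9.81·0.262·55.48 = 146.2 kW
P_shaft = P_hyd/η = 146.2/0.78 = 187.4 kW

P_shaft ≈ 187 kW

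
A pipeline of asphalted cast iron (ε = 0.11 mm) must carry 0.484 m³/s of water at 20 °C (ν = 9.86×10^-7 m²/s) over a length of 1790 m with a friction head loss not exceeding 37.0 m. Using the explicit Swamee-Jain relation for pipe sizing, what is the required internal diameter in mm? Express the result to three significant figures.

Swamee-Jain (Type III): D = 0.66·[ε^1.25·(LQ²/(gh_f))^4.75 + ν·Q^9.4·(L/(gh_f))^5.2]^0.04
LQ²/(gh_f) = 1.155; L/(gh_f) = 4.932
Term 1 = ε^1.25·(…)^4.75 = 2.24×10^-5; Term 2 = ν·Q^9.4·(…)^5.2 = 4.31×10^-6
D = 0.66·(2.24×10^-5 + 4.31×10^-6)^0.04 = 0.4331 m = 433 mm
Check: V = 3.29 m/s, Re = 1.44×10^6, f = 0.01509, h_f = 34.3 m ≈ 37.0 m ✓

D ≈ 433 mm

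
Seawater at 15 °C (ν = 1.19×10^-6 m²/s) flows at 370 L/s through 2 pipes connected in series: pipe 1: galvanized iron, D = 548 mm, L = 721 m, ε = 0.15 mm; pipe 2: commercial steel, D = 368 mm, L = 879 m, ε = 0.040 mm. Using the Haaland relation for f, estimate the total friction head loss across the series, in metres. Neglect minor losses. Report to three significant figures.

Pipe 1: V = 1.569 m/s, Re = 7.22×10^5, ε/D = 2.74×10^-4, f = 0.01559, h_1 = f(L/D)V²/2g = 2.573 m
Pipe 2: V = 3.479 m/s, Re = 1.08×10^6, ε/D = 1.09×10^-4, f = 0.01338, h_2 = f(L/D)V²/2g = 19.71 m
Series → Q common, losses add: H = Σh = 22.28 m

H ≈ 22.3 m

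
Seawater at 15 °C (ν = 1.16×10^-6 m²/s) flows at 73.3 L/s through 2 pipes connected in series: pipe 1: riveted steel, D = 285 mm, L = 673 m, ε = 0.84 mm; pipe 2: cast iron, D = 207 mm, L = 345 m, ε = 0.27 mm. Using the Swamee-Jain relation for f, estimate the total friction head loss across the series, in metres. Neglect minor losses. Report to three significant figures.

Pipe 1: V = 1.149 m/s, Re = 2.82×10^5, ε/D = 0.00295, f = 0.02667, h_1 = f(L/D)V²/2g = 4.238 m
Pipe 2: V = 2.178 m/s, Re = 3.89×10^5, ε/D = 0.00130, f = 0.02174, h_2 = f(L/D)V²/2g = 8.759 m
Series → Q common, losses add: H = Σh = 13.00 m

H ≈ 13.0 m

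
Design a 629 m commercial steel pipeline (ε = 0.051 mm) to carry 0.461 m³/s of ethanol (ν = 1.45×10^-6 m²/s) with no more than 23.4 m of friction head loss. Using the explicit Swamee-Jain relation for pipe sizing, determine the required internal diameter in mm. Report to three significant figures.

Swamee-Jain (Type III): D = 0.66·[ε^1.25·(LQ²/(gh_f))^4.75 + ν·Q^9.4·(L/(gh_f))^5.2]^0.04
LQ²/(gh_f) = 0.5823; L/(gh_f) = 2.740
Term 1 = ε^1.25·(…)^4.75 = 3.30×10^-7; Term 2 = ν·Q^9.4·(…)^5.2 = 1.89×10^-7
D = 0.66·(3.30×10^-7 + 1.89×10^-7)^0.04 = 0.3700 m = 370 mm
Check: V = 4.29 m/s, Re = 1.09×10^6, f = 0.01394, h_f = 22.2 m ≈ 23.4 m ✓

D ≈ 370 mm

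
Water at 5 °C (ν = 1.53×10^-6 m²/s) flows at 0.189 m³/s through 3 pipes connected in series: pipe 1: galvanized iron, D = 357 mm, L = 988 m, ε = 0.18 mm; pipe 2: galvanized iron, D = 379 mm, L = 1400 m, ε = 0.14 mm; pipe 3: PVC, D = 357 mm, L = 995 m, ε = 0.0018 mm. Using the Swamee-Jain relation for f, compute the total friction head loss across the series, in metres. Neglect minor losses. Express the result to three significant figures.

H ≈ 24.9 m

Pipe 1: V = 1.888 m/s, Re = 4.41×10^5, ε/D = 5.04×10^-4, f = 0.01792, h_1 = f(L/D)V²/2g = 9.012 m
Pipe 2: V = 1.675 m/s, Re = 4.15×10^5, ε/D = 3.69×10^-4, f = 0.01710, h_2 = f(L/D)V²/2g = 9.038 m
Pipe 3: V = 1.888 m/s, Re = 4.41×10^5, ε/D = 5.04×10^-6, f = 0.01347, h_3 = f(L/D)V²/2g = 6.821 m
Series → Q common, losses add: H = Σh = 24.87 m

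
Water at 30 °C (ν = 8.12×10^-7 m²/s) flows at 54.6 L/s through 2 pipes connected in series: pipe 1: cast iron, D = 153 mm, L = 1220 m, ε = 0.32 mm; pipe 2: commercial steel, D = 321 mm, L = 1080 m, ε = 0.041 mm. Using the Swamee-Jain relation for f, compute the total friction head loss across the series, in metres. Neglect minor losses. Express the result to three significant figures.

Pipe 1: V = 2.970 m/s, Re = 5.60×10^5, ε/D = 0.00209, f = 0.02413, h_1 = f(L/D)V²/2g = 86.47 m
Pipe 2: V = 0.6747 m/s, Re = 2.67×10^5, ε/D = 1.28×10^-4, f = 0.01594, h_2 = f(L/D)V²/2g = 1.244 m
Series → Q common, losses add: H = Σh = 87.72 m

H ≈ 87.7 m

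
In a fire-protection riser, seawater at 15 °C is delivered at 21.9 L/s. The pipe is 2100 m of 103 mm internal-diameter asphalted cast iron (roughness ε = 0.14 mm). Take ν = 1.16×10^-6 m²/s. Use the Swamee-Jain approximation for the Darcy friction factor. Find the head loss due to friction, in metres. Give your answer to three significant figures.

h_f ≈ 160 m

V = 4Q/(πD²) = 4·0.0219/(π·0.103²) = 2.628 m/s
Re = VD/ν = 2.628·0.103/1.16×10^-6 = 2.33×10^5 → turbulent
ε/D = 0.14/103 = 0.00136
Swamee-Jain: f = 0.02235
h_f = f(L/D)V²/(2g) = 0.02235·(2100/0.103)·2.628²/(2·9.81) = 160.4 m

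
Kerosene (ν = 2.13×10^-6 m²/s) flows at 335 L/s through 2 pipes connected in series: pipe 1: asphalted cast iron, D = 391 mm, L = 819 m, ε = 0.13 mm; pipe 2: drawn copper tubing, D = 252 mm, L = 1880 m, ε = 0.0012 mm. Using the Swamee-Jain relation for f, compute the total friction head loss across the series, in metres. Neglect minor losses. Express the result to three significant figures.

Pipe 1: V = 2.790 m/s, Re = 5.12×10^5, ε/D = 3.32×10^-4, f = 0.01660, h_1 = f(L/D)V²/2g = 13.79 m
Pipe 2: V = 6.717 m/s, Re = 7.95×10^5, ε/D = 4.76×10^-6, f = 0.01217, h_2 = f(L/D)V²/2g = 208.8 m
Series → Q common, losses add: H = Σh = 222.6 m

H ≈ 223 m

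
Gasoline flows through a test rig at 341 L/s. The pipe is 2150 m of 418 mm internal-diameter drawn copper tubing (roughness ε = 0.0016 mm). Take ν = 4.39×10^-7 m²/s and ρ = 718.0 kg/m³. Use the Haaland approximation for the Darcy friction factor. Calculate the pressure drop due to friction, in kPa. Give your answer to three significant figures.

V = 4Q/(πD²) = 4·0.341/(π·0.418²) = 2.485 m/s
Re = VD/ν = 2.485·0.418/4.39×10^-7 = 2.37×10^6 → turbulent
ε/D = 0.0016/418 = 3.83×10^-6
Haaland: f = 0.01019
h_f = f(L/D)V²/(2g) = 0.01019·(2150/0.418)·2.485²/(2·9.81) = 16.50 m
Δp = ρg·h_f = 718.0·9.81·16.50 = 116.2 kPa

Δp ≈ 116 kPa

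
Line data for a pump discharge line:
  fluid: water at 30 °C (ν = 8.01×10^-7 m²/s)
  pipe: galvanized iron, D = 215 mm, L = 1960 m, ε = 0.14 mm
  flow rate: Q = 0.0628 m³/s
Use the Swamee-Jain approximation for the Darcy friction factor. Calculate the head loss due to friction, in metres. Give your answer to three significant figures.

h_f ≈ 26.0 m

V = 4Q/(πD²) = 4·0.0628/(π·0.215²) = 1.730 m/s
Re = VD/ν = 1.730·0.215/8.01×10^-7 = 4.64×10^5 → turbulent
ε/D = 0.14/215 = 6.51×10^-4
Swamee-Jain: f = 0.01872
h_f = f(L/D)V²/(2g) = 0.01872·(1960/0.215)·1.730²/(2·9.81) = 26.03 m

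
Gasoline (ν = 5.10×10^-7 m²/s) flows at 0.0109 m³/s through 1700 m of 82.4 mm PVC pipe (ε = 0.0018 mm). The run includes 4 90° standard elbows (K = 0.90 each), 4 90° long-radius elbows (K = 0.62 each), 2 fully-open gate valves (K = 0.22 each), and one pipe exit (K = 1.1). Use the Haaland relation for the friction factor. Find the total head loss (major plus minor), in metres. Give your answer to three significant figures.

V = 4Q/(πD²) = 2.044 m/s; V²/2g = 0.2129 m
Re = 3.30×10^5, ε/D = 2.18×10^-5 → f = 0.01428 (Haaland)
Major: h_f = f(L/D)·V²/2g = 0.01428·20631·0.2129 = 62.75 m
Minor: ΣK = 7.62; h_m = ΣK·V²/2g = 1.623 m
Total H_L = 62.75 + 1.623 = 64.37 m

H_L ≈ 64.4 m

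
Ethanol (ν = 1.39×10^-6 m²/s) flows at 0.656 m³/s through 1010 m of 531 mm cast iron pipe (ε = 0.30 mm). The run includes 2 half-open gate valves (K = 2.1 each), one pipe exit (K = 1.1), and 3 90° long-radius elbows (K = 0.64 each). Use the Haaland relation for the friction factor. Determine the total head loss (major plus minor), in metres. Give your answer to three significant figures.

H_L ≈ 18.2 m

V = 4Q/(πD²) = 2.962 m/s; V²/2g = 0.4473 m
Re = 1.13×10^6, ε/D = 5.65×10^-4 → f = 0.01756 (Haaland)
Major: h_f = f(L/D)·V²/2g = 0.01756·1902·0.4473 = 14.94 m
Minor: ΣK = 7.22; h_m = ΣK·V²/2g = 3.229 m
Total H_L = 14.94 + 3.229 = 18.17 m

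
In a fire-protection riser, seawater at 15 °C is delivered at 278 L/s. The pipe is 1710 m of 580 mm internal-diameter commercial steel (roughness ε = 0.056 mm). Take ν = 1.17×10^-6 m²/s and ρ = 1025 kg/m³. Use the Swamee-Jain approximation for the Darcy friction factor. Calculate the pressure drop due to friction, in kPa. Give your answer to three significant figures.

V = 4Q/(πD²) = 4·0.278/(π·0.580²) = 1.052 m/s
Re = VD/ν = 1.052·0.580/1.17×10^-6 = 5.22×10^5 → turbulent
ε/D = 0.056/580 = 9.66×10^-5
Swamee-Jain: f = 0.01436
h_f = f(L/D)V²/(2g) = 0.01436·(1710/0.580)·1.052²/(2·9.81) = 2.388 m
Δp = ρg·h_f = 1025·9.81·2.388 = 24.02 kPa

Δp ≈ 24.0 kPa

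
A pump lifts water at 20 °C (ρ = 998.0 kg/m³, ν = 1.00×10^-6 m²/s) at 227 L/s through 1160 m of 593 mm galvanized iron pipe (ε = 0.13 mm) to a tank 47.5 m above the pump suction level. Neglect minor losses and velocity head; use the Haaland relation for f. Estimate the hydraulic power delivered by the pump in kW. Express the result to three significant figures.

V = 4Q/(πD²) = 0.8219 m/s; Re = 4.87×10^5; ε/D = 2.19×10^-4; f = 0.01550
h_f = f(L/D)V²/2g = 1.044 m
Total head H = z + h_f = 47.5 + 1.044 = 48.54 m
P_hyd = ρgQH = 998.0·9.81·0.227·48.54 = 107.9 kW

P_hyd ≈ 108 kW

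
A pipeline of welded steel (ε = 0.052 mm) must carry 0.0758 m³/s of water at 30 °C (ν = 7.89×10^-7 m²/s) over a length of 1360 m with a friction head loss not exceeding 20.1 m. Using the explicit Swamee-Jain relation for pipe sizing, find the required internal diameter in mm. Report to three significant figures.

D ≈ 222 mm

Swamee-Jain (Type III): D = 0.66·[ε^1.25·(LQ²/(gh_f))^4.75 + ν·Q^9.4·(L/(gh_f))^5.2]^0.04
LQ²/(gh_f) = 0.03963; L/(gh_f) = 6.897
Term 1 = ε^1.25·(…)^4.75 = 9.67×10^-13; Term 2 = ν·Q^9.4·(…)^5.2 = 5.33×10^-13
D = 0.66·(9.67×10^-13 + 5.33×10^-13)^0.04 = 0.2221 m = 222 mm
Check: V = 1.96 m/s, Re = 5.51×10^5, f = 0.01570, h_f = 18.8 m ≈ 20.1 m ✓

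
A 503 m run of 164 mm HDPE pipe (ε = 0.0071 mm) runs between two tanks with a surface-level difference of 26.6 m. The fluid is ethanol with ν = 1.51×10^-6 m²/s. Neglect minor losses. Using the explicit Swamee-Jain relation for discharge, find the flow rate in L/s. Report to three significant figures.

Q ≈ 72.7 L/s

Swamee-Jain (Type II): Q = -0.965·√(gD⁵h_f/L)·ln[ε/(3.7D) + √(3.17ν²L/(gD³h_f))]
√(gD⁵h_f/L) = √(9.81·0.164⁵·26.6/503) = 0.007845
ε/(3.7D) = 1.17×10^-5; √(3.17ν²L/(gD³h_f)) = 5.62×10^-5
Q = -0.965·0.007845·ln(6.790×10^-5) = 0.07266 m³/s
Check: V = 3.44 m/s, Re = 3.74×10^5, f = 0.01436, h_f = 26.6 m ≈ 26.6 m ✓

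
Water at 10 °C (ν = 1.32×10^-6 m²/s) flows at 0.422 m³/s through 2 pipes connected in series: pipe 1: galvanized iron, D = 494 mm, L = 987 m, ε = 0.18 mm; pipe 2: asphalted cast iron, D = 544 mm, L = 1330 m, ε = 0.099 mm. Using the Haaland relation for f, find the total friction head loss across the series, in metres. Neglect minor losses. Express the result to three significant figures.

Pipe 1: V = 2.202 m/s, Re = 8.24×10^5, ε/D = 3.64×10^-4, f = 0.01627, h_1 = f(L/D)V²/2g = 8.030 m
Pipe 2: V = 1.816 m/s, Re = 7.48×10^5, ε/D = 1.82×10^-4, f = 0.01465, h_2 = f(L/D)V²/2g = 6.019 m
Series → Q common, losses add: H = Σh = 14.05 m

H ≈ 14.0 m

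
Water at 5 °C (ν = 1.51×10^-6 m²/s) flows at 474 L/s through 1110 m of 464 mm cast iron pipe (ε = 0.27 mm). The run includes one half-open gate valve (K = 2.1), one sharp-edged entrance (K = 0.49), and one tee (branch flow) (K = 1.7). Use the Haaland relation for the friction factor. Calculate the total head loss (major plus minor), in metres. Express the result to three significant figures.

V = 4Q/(πD²) = 2.803 m/s; V²/2g = 0.4005 m
Re = 8.61×10^5, ε/D = 5.82×10^-4 → f = 0.01777 (Haaland)
Major: h_f = f(L/D)·V²/2g = 0.01777·2392·0.4005 = 17.03 m
Minor: ΣK = 4.29; h_m = ΣK·V²/2g = 1.718 m
Total H_L = 17.03 + 1.718 = 18.75 m

H_L ≈ 18.7 m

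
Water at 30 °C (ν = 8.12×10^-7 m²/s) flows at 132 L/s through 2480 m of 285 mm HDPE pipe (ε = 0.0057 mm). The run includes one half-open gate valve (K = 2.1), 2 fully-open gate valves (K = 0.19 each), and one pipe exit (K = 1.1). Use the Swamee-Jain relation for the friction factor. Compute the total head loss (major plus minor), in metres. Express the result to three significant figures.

V = 4Q/(πD²) = 2.069 m/s; V²/2g = 0.2182 m
Re = 7.26×10^5, ε/D = 2.00×10^-5 → f = 0.01265 (Swamee-Jain)
Major: h_f = f(L/D)·V²/2g = 0.01265·8702·0.2182 = 24.03 m
Minor: ΣK = 3.58; h_m = ΣK·V²/2g = 0.7812 m
Total H_L = 24.03 + 0.7812 = 24.81 m

H_L ≈ 24.8 m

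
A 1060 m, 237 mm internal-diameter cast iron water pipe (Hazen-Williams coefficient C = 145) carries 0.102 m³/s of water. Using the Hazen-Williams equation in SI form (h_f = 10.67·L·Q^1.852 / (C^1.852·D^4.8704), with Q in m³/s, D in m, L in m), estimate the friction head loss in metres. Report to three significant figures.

h_f = 10.67·1060·0.102^1.852 / (145^1.852·0.237^4.8704) = 18.19 m

h_f ≈ 18.2 m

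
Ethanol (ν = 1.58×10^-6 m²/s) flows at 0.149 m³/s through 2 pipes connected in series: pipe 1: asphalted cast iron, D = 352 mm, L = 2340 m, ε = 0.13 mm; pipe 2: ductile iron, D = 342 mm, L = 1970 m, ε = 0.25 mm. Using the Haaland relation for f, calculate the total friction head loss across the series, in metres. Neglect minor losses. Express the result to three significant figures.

Pipe 1: V = 1.531 m/s, Re = 3.41×10^5, ε/D = 3.69×10^-4, f = 0.01710, h_1 = f(L/D)V²/2g = 13.58 m
Pipe 2: V = 1.622 m/s, Re = 3.51×10^5, ε/D = 7.31×10^-4, f = 0.01916, h_2 = f(L/D)V²/2g = 14.80 m
Series → Q common, losses add: H = Σh = 28.38 m

H ≈ 28.4 m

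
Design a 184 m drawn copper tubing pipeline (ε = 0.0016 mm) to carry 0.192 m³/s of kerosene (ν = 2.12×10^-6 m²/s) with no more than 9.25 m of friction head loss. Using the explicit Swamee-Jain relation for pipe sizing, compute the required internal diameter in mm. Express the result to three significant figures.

D ≈ 244 mm

Swamee-Jain (Type III): D = 0.66·[ε^1.25·(LQ²/(gh_f))^4.75 + ν·Q^9.4·(L/(gh_f))^5.2]^0.04
LQ²/(gh_f) = 0.07475; L/(gh_f) = 2.028
Term 1 = ε^1.25·(…)^4.75 = 2.54×10^-13; Term 2 = ν·Q^9.4·(…)^5.2 = 1.53×10^-11
D = 0.66·(2.54×10^-13 + 1.53×10^-11)^0.04 = 0.2439 m = 244 mm
Check: V = 4.11 m/s, Re = 4.73×10^5, f = 0.01333, h_f = 8.65 m ≈ 9.25 m ✓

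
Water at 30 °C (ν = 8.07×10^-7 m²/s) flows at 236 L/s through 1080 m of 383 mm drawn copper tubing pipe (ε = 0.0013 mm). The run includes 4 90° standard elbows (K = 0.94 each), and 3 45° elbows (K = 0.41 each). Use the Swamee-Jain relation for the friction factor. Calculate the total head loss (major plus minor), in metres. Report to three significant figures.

H_L ≈ 8.15 m

V = 4Q/(πD²) = 2.048 m/s; V²/2g = 0.2139 m
Re = 9.72×10^5, ε/D = 3.39×10^-6 → f = 0.01175 (Swamee-Jain)
Major: h_f = f(L/D)·V²/2g = 0.01175·2820·0.2139 = 7.084 m
Minor: ΣK = 4.99; h_m = ΣK·V²/2g = 1.067 m
Total H_L = 7.084 + 1.067 = 8.151 m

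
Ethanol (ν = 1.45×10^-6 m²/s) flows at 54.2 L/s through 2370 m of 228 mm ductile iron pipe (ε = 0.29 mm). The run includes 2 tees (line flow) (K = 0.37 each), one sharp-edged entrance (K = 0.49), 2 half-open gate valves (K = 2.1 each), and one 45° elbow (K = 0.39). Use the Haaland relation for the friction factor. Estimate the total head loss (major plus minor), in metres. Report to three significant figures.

V = 4Q/(πD²) = 1.328 m/s; V²/2g = 0.08982 m
Re = 2.09×10^5, ε/D = 0.00127 → f = 0.02190 (Haaland)
Major: h_f = f(L/D)·V²/2g = 0.02190·10395·0.08982 = 20.44 m
Minor: ΣK = 5.82; h_m = ΣK·V²/2g = 0.5228 m
Total H_L = 20.44 + 0.5228 = 20.97 m

H_L ≈ 21.0 m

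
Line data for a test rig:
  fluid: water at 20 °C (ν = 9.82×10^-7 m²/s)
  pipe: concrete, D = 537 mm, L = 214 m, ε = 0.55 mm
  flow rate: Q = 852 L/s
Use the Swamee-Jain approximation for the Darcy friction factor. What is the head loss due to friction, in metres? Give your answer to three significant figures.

V = 4Q/(πD²) = 4·0.852/(π·0.537²) = 3.762 m/s
Re = VD/ν = 3.762·0.537/9.82×10^-7 = 2.06×10^6 → turbulent
ε/D = 0.55/537 = 0.00102
Swamee-Jain: f = 0.01996
h_f = f(L/D)V²/(2g) = 0.01996·(214/0.537)·3.762²/(2·9.81) = 5.736 m

h_f ≈ 5.74 m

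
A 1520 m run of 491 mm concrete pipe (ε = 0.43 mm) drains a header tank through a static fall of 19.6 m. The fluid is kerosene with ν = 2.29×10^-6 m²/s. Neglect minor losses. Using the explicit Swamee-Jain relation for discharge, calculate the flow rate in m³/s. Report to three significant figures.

Q ≈ 0.476 m³/s

Swamee-Jain (Type II): Q = -0.965·√(gD⁵h_f/L)·ln[ε/(3.7D) + √(3.17ν²L/(gD³h_f))]
√(gD⁵h_f/L) = √(9.81·0.491⁵·19.6/1520) = 0.06008
ε/(3.7D) = 2.37×10^-4; √(3.17ν²L/(gD³h_f)) = 3.33×10^-5
Q = -0.965·0.06008·ln(2.700×10^-4) = 0.4764 m³/s
Check: V = 2.52 m/s, Re = 5.39×10^5, f = 0.01975, h_f = 19.7 m ≈ 19.6 m ✓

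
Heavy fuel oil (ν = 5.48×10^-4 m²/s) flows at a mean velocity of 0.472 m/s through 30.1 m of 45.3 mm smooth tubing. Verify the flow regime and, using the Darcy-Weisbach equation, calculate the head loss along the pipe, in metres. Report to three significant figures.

Re = VD/ν = 0.472·0.04530/5.48×10^-4 = 39.0 → laminar (Re < 2300)
f = 64/Re = 1.640
h_f = f(L/D)V²/(2g) = 1.640·(30.1/0.04530)·0.472²/(2·9.81) = 12.38 m

h_f ≈ 12.4 m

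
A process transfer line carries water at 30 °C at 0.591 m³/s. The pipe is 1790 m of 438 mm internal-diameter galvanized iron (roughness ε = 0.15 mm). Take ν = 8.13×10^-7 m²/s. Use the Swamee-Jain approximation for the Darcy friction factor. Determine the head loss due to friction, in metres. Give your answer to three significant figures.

V = 4Q/(πD²) = 4·0.591/(π·0.438²) = 3.922 m/s
Re = VD/ν = 3.922·0.438/8.13×10^-7 = 2.11×10^6 → turbulent
ε/D = 0.15/438 = 3.42×10^-4
Swamee-Jain: f = 0.01577
h_f = f(L/D)V²/(2g) = 0.01577·(1790/0.438)·3.922²/(2·9.81) = 50.52 m

h_f ≈ 50.5 m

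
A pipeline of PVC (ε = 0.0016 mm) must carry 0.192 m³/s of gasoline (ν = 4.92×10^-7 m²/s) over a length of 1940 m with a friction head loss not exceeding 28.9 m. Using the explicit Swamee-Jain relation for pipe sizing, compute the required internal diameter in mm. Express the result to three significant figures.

D ≈ 297 mm

Swamee-Jain (Type III): D = 0.66·[ε^1.25·(LQ²/(gh_f))^4.75 + ν·Q^9.4·(L/(gh_f))^5.2]^0.04
LQ²/(gh_f) = 0.2523; L/(gh_f) = 6.843
Term 1 = ε^1.25·(…)^4.75 = 8.20×10^-11; Term 2 = ν·Q^9.4·(…)^5.2 = 1.99×10^-9
D = 0.66·(8.20×10^-11 + 1.99×10^-9)^0.04 = 0.2966 m = 297 mm
Check: V = 2.78 m/s, Re = 1.68×10^6, f = 0.01085, h_f = 27.9 m ≈ 28.9 m ✓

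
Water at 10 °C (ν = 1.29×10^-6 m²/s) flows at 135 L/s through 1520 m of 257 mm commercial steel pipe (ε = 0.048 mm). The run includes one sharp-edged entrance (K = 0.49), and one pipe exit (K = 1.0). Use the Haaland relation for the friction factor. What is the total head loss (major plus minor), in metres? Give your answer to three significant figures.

H_L ≈ 31.4 m

V = 4Q/(πD²) = 2.602 m/s; V²/2g = 0.3452 m
Re = 5.18×10^5, ε/D = 1.87×10^-4 → f = 0.01512 (Haaland)
Major: h_f = f(L/D)·V²/2g = 0.01512·5914·0.3452 = 30.86 m
Minor: ΣK = 1.49; h_m = ΣK·V²/2g = 0.5143 m
Total H_L = 30.86 + 0.5143 = 31.38 m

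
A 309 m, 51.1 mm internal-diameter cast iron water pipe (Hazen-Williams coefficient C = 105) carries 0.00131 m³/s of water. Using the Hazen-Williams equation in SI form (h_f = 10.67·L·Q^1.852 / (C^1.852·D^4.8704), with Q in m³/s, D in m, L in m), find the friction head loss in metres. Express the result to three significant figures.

h_f = 10.67·309·0.00131^1.852 / (105^1.852·0.0511^4.8704) = 5.328 m

h_f ≈ 5.33 m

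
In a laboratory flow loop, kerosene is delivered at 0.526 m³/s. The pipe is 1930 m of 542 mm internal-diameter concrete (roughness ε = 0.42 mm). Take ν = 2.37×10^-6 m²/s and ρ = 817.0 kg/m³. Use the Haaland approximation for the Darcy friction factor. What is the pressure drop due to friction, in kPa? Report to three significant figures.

Δp ≈ 144 kPa

V = 4Q/(πD²) = 4·0.526/(π·0.542²) = 2.280 m/s
Re = VD/ν = 2.280·0.542/2.37×10^-6 = 5.21×10^5 → turbulent
ε/D = 0.42/542 = 7.75×10^-4
Haaland: f = 0.01911
h_f = f(L/D)V²/(2g) = 0.01911·(1930/0.542)·2.280²/(2·9.81) = 18.02 m
Δp = ρg·h_f = 817.0·9.81·18.02 = 144.5 kPa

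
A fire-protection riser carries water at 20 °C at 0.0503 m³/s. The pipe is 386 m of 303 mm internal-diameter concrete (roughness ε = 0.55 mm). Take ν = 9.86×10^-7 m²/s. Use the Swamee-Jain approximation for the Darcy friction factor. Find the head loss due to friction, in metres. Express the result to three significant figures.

V = 4Q/(πD²) = 4·0.0503/(π·0.303²) = 0.6976 m/s
Re = VD/ν = 0.6976·0.303/9.86×10^-7 = 2.14×10^5 → turbulent
ε/D = 0.55/303 = 0.00182
Swamee-Jain: f = 0.02389
h_f = f(L/D)V²/(2g) = 0.02389·(386/0.303)·0.6976²/(2·9.81) = 0.7547 m

h_f ≈ 0.755 m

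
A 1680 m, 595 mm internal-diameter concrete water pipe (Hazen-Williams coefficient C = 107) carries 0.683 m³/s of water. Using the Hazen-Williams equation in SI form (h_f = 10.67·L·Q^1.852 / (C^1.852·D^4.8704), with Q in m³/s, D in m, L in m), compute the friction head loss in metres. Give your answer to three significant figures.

h_f ≈ 19.3 m

h_f = 10.67·1680·0.683^1.852 / (107^1.852·0.595^4.8704) = 19.35 m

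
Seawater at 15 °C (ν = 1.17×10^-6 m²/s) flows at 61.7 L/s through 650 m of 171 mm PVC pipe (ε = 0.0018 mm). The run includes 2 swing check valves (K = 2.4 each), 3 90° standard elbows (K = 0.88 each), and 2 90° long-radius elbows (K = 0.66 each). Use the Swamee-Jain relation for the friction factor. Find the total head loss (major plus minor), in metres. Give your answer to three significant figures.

V = 4Q/(πD²) = 2.687 m/s; V²/2g = 0.3679 m
Re = 3.93×10^5, ε/D = 1.05×10^-5 → f = 0.01382 (Swamee-Jain)
Major: h_f = f(L/D)·V²/2g = 0.01382·3801·0.3679 = 19.33 m
Minor: ΣK = 8.76; h_m = ΣK·V²/2g = 3.223 m
Total H_L = 19.33 + 3.223 = 22.55 m

H_L ≈ 22.6 m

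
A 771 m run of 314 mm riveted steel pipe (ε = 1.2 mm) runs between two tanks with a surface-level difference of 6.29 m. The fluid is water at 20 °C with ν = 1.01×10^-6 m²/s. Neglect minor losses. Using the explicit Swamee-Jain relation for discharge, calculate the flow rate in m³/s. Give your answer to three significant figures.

Q ≈ 0.103 m³/s

Swamee-Jain (Type II): Q = -0.965·√(gD⁵h_f/L)·ln[ε/(3.7D) + √(3.17ν²L/(gD³h_f))]
√(gD⁵h_f/L) = √(9.81·0.314⁵·6.29/771) = 0.01563
ε/(3.7D) = 0.00103; √(3.17ν²L/(gD³h_f)) = 3.61×10^-5
Q = -0.965·0.01563·ln(0.001069) = 0.1032 m³/s
Check: V = 1.33 m/s, Re = 4.14×10^5, f = 0.02843, h_f = 6.32 m ≈ 6.29 m ✓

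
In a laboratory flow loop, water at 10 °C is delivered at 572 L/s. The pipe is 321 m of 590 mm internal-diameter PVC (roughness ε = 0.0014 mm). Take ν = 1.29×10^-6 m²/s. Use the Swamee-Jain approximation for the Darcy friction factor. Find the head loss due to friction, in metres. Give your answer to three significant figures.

V = 4Q/(πD²) = 4·0.572/(π·0.590²) = 2.092 m/s
Re = VD/ν = 2.092·0.590/1.29×10^-6 = 9.57×10^5 → turbulent
ε/D = 0.0014/590 = 2.37×10^-6
Swamee-Jain: f = 0.01175
h_f = f(L/D)V²/(2g) = 0.01175·(321/0.590)·2.092²/(2·9.81) = 1.426 m

h_f ≈ 1.43 m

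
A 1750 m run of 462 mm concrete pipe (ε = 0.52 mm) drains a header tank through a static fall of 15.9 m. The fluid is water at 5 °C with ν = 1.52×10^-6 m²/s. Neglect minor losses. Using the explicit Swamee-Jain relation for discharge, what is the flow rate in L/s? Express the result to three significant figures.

Q ≈ 335 L/s

Swamee-Jain (Type II): Q = -0.965·√(gD⁵h_f/L)·ln[ε/(3.7D) + √(3.17ν²L/(gD³h_f))]
√(gD⁵h_f/L) = √(9.81·0.462⁵·15.9/1750) = 0.04331
ε/(3.7D) = 3.04×10^-4; √(3.17ν²L/(gD³h_f)) = 2.89×10^-5
Q = -0.965·0.04331·ln(3.331×10^-4) = 0.3347 m³/s
Check: V = 2.00 m/s, Re = 6.07×10^5, f = 0.02078, h_f = 16.0 m ≈ 15.9 m ✓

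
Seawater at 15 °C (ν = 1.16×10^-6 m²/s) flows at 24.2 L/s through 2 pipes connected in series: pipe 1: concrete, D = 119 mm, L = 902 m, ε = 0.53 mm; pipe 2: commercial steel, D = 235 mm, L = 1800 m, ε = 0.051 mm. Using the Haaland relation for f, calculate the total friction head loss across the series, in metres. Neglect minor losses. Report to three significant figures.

Pipe 1: V = 2.176 m/s, Re = 2.23×10^5, ε/D = 0.00445, f = 0.02981, h_1 = f(L/D)V²/2g = 54.52 m
Pipe 2: V = 0.5579 m/s, Re = 1.13×10^5, ε/D = 2.17×10^-4, f = 0.01844, h_2 = f(L/D)V²/2g = 2.241 m
Series → Q common, losses add: H = Σh = 56.76 m

H ≈ 56.8 m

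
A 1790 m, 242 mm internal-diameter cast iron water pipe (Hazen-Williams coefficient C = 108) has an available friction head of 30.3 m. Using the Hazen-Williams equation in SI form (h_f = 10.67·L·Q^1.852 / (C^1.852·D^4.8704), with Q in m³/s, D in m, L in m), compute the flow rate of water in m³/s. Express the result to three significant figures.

Q ≈ 0.0797 m³/s

Rearranging: Q = [h_f·C^1.852·D^4.8704 / (10.67·L)]^(1/1.852)
Q = [30.3·108^1.852·0.242^4.8704 / (10.67·1790)]^0.540 = 0.07968 m³/s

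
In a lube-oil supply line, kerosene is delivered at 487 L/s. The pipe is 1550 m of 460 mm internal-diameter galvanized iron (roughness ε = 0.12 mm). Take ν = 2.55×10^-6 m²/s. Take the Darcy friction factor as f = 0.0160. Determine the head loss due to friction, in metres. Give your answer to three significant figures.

V = 4Q/(πD²) = 4·0.487/(π·0.460²) = 2.930 m/s
h_f = f(L/D)V²/(2g) = 0.01600·(1550/0.460)·2.930²/(2·9.81) = 23.60 m

h_f ≈ 23.6 m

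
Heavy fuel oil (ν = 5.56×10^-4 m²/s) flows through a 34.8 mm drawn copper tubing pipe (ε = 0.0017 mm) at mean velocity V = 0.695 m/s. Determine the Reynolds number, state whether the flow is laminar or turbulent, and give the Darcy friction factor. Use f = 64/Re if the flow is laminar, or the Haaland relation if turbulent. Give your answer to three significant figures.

Re ≈ 43.5; laminar; f = 64/Re ≈ 1.47

Re = VD/ν = 0.6950·0.0348/5.56×10^-4 = 43.5
Re < 2300 → laminar → f = 64/Re = 1.471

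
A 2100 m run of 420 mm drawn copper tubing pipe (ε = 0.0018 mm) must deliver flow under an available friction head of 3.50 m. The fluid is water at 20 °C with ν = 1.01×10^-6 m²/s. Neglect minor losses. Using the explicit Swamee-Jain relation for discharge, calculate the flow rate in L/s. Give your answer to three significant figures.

Q ≈ 139 L/s

Swamee-Jain (Type II): Q = -0.965·√(gD⁵h_f/L)·ln[ε/(3.7D) + √(3.17ν²L/(gD³h_f))]
√(gD⁵h_f/L) = √(9.81·0.420⁵·3.50/2100) = 0.01462
ε/(3.7D) = 1.16×10^-6; √(3.17ν²L/(gD³h_f)) = 5.17×10^-5
Q = -0.965·0.01462·ln(5.283×10^-5) = 0.1389 m³/s
Check: V = 1.00 m/s, Re = 4.17×10^5, f = 0.01359, h_f = 3.48 m ≈ 3.50 m ✓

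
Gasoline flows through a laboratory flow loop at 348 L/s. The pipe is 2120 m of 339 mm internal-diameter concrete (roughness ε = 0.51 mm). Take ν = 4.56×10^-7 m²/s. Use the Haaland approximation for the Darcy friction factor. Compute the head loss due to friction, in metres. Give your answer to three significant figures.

V = 4Q/(πD²) = 4·0.348/(π·0.339²) = 3.856 m/s
Re = VD/ν = 3.856·0.339/4.56×10^-7 = 2.87×10^6 → turbulent
ε/D = 0.51/339 = 0.00150
Haaland: f = 0.02186
h_f = f(L/D)V²/(2g) = 0.02186·(2120/0.339)·3.856²/(2·9.81) = 103.6 m

h_f ≈ 104 m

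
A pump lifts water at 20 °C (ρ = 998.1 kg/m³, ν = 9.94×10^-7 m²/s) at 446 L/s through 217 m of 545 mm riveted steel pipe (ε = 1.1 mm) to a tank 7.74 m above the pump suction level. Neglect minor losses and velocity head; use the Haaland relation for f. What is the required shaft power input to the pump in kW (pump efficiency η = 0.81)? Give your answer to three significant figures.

P_shaft ≈ 51.2 kW

V = 4Q/(πD²) = 1.912 m/s; Re = 1.05×10^6; ε/D = 0.00202; f = 0.02368
h_f = f(L/D)V²/2g = 1.756 m
Total head H = z + h_f = 7.74 + 1.756 = 9.496 m
P_hyd = ρgQH = 998.1·9.81·0.446·9.496 = 41.47 kW
P_shaft = P_hyd/η = 41.47/0.81 = 51.20 kW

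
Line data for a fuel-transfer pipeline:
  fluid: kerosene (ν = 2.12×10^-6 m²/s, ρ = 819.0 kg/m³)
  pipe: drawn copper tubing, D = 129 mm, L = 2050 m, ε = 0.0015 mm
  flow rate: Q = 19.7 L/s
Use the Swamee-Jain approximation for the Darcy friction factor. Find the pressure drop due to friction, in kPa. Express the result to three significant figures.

Δp ≈ 270 kPa

V = 4Q/(πD²) = 4·0.0197/(π·0.129²) = 1.507 m/s
Re = VD/ν = 1.507·0.129/2.12×10^-6 = 9.17×10^4 → turbulent
ε/D = 0.0015/129 = 1.16×10^-5
Swamee-Jain: f = 0.01826
h_f = f(L/D)V²/(2g) = 0.01826·(2050/0.129)·1.507²/(2·9.81) = 33.60 m
Δp = ρg·h_f = 819.0·9.81·33.60 = 269.9 kPa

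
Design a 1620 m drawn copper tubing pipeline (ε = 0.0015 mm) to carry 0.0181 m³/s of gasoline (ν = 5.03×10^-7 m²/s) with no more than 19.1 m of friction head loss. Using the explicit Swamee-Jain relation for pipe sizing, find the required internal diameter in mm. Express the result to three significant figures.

Swamee-Jain (Type III): D = 0.66·[ε^1.25·(LQ²/(gh_f))^4.75 + ν·Q^9.4·(L/(gh_f))^5.2]^0.04
LQ²/(gh_f) = 0.002832; L/(gh_f) = 8.646
Term 1 = ε^1.25·(…)^4.75 = 4.15×10^-20; Term 2 = ν·Q^9.4·(…)^5.2 = 1.57×10^-18
D = 0.66·(4.15×10^-20 + 1.57×10^-18)^0.04 = 0.1282 m = 128 mm
Check: V = 1.40 m/s, Re = 3.57×10^5, f = 0.01407, h_f = 17.8 m ≈ 19.1 m ✓

D ≈ 128 mm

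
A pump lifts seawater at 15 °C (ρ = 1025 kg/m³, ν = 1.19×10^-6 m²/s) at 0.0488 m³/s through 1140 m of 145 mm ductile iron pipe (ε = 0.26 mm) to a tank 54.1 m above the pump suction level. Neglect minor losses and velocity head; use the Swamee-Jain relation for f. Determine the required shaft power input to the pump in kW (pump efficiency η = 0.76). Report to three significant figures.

P_shaft ≈ 87.9 kW

V = 4Q/(πD²) = 2.955 m/s; Re = 3.60×10^5; ε/D = 0.00179; f = 0.02344
h_f = f(L/D)V²/2g = 82.02 m
Total head H = z + h_f = 54.1 + 82.02 = 136.1 m
P_hyd = ρgQH = 1025·9.81·0.0488·136.1 = 66.79 kW
P_shaft = P_hyd/η = 66.79/0.76 = 87.89 kW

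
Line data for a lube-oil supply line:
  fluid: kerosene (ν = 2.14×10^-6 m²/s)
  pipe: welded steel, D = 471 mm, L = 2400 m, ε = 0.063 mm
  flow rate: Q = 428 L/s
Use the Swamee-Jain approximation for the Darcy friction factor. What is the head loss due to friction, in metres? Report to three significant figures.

h_f ≈ 23.1 m

V = 4Q/(πD²) = 4·0.428/(π·0.471²) = 2.456 m/s
Re = VD/ν = 2.456·0.471/2.14×10^-6 = 5.41×10^5 → turbulent
ε/D = 0.063/471 = 1.34×10^-4
Swamee-Jain: f = 0.01473
h_f = f(L/D)V²/(2g) = 0.01473·(2400/0.471)·2.456²/(2·9.81) = 23.08 m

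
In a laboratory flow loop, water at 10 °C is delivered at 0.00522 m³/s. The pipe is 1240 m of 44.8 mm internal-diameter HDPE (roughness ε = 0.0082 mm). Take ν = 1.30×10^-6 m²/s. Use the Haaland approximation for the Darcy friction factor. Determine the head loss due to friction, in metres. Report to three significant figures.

V = 4Q/(πD²) = 4·0.00522/(π·0.0448²) = 3.311 m/s
Re = VD/ν = 3.311·0.0448/1.30×10^-6 = 1.14×10^5 → turbulent
ε/D = 0.0082/44.8 = 1.83×10^-4
Haaland: f = 0.01824
h_f = f(L/D)V²/(2g) = 0.01824·(1240/0.0448)·3.311²/(2·9.81) = 282.2 m

h_f ≈ 282 m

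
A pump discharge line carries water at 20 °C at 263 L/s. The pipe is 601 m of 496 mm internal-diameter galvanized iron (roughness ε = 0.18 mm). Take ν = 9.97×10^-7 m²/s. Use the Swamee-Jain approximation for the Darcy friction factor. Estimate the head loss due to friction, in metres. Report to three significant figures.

h_f ≈ 1.90 m

V = 4Q/(πD²) = 4·0.263/(π·0.496²) = 1.361 m/s
Re = VD/ν = 1.361·0.496/9.97×10^-7 = 6.77×10^5 → turbulent
ε/D = 0.18/496 = 3.63×10^-4
Swamee-Jain: f = 0.01657
h_f = f(L/D)V²/(2g) = 0.01657·(601/0.496)·1.361²/(2·9.81) = 1.896 m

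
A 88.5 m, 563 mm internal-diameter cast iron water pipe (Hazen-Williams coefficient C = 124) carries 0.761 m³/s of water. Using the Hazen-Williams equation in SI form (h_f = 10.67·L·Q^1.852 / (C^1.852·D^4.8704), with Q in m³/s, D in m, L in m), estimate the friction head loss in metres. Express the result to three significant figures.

h_f = 10.67·88.5·0.761^1.852 / (124^1.852·0.563^4.8704) = 1.240 m

h_f ≈ 1.24 m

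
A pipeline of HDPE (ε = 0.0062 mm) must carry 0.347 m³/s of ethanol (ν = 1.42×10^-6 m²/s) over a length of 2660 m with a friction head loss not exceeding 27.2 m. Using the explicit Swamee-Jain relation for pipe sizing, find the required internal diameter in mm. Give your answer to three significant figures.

D ≈ 418 mm

Swamee-Jain (Type III): D = 0.66·[ε^1.25·(LQ²/(gh_f))^4.75 + ν·Q^9.4·(L/(gh_f))^5.2]^0.04
LQ²/(gh_f) = 1.200; L/(gh_f) = 9.969
Term 1 = ε^1.25·(…)^4.75 = 7.37×10^-7; Term 2 = ν·Q^9.4·(…)^5.2 = 1.06×10^-5
D = 0.66·(7.37×10^-7 + 1.06×10^-5)^0.04 = 0.4185 m = 418 mm
Check: V = 2.52 m/s, Re = 7.43×10^5, f = 0.01251, h_f = 25.8 m ≈ 27.2 m ✓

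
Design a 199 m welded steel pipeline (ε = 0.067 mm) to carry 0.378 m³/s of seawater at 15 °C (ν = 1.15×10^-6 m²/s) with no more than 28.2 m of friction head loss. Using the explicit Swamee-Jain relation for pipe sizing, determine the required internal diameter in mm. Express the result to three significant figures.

D ≈ 267 mm

Swamee-Jain (Type III): D = 0.66·[ε^1.25·(LQ²/(gh_f))^4.75 + ν·Q^9.4·(L/(gh_f))^5.2]^0.04
LQ²/(gh_f) = 0.1028; L/(gh_f) = 0.7193
Term 1 = ε^1.25·(…)^4.75 = 1.23×10^-10; Term 2 = ν·Q^9.4·(…)^5.2 = 2.21×10^-11
D = 0.66·(1.23×10^-10 + 2.21×10^-11)^0.04 = 0.2667 m = 267 mm
Check: V = 6.77 m/s, Re = 1.57×10^6, f = 0.01502, h_f = 26.2 m ≈ 28.2 m ✓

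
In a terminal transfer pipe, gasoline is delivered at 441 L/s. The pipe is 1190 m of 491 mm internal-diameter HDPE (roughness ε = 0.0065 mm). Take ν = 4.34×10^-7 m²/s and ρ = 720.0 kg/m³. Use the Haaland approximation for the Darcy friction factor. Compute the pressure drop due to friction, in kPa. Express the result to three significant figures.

Δp ≈ 49.1 kPa

V = 4Q/(πD²) = 4·0.441/(π·0.491²) = 2.329 m/s
Re = VD/ν = 2.329·0.491/4.34×10^-7 = 2.63×10^6 → turbulent
ε/D = 0.0065/491 = 1.32×10^-5
Haaland: f = 0.01038
h_f = f(L/D)V²/(2g) = 0.01038·(1190/0.491)·2.329²/(2·9.81) = 6.954 m
Δp = ρg·h_f = 720.0·9.81·6.954 = 49.12 kPa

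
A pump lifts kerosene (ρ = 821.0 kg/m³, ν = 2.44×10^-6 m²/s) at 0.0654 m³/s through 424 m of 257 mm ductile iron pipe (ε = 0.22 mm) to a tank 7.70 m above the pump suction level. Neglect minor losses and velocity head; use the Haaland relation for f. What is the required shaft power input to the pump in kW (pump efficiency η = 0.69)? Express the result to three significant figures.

P_shaft ≈ 8.01 kW

V = 4Q/(πD²) = 1.261 m/s; Re = 1.33×10^5; ε/D = 8.56×10^-4; f = 0.02092
h_f = f(L/D)V²/2g = 2.795 m
Total head H = z + h_f = 7.70 + 2.795 = 10.50 m
P_hyd = ρgQH = 821.0·9.81·0.0654·10.50 = 5.528 kW
P_shaft = P_hyd/η = 5.528/0.69 = 8.012 kW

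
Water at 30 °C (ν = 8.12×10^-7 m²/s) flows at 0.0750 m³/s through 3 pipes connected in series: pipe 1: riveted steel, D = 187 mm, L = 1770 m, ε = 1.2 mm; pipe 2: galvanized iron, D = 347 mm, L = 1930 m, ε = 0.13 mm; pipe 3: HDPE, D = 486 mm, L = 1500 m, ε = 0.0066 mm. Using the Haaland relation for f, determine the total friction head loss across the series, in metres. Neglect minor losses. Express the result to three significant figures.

Pipe 1: V = 2.731 m/s, Re = 6.29×10^5, ε/D = 0.00642, f = 0.03298, h_1 = f(L/D)V²/2g = 118.7 m
Pipe 2: V = 0.7931 m/s, Re = 3.39×10^5, ε/D = 3.75×10^-4, f = 0.01715, h_2 = f(L/D)V²/2g = 3.057 m
Pipe 3: V = 0.4043 m/s, Re = 2.42×10^5, ε/D = 1.36×10^-5, f = 0.01503, h_3 = f(L/D)V²/2g = 0.3866 m
Series → Q common, losses add: H = Σh = 122.1 m

H ≈ 122 m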